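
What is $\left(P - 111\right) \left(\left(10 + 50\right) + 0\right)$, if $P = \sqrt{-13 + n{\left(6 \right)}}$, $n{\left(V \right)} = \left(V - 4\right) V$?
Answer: $-6660 + 60 i \approx -6660.0 + 60.0 i$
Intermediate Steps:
$n{\left(V \right)} = V \left(-4 + V\right)$ ($n{\left(V \right)} = \left(V - 4\right) V = \left(-4 + V\right) V = V \left(-4 + V\right)$)
$P = i$ ($P = \sqrt{-13 + 6 \left(-4 + 6\right)} = \sqrt{-13 + 6 \cdot 2} = \sqrt{-13 + 12} = \sqrt{-1} = i \approx 1.0 i$)
$\left(P - 111\right) \left(\left(10 + 50\right) + 0\right) = \left(i - 111\right) \left(\left(10 + 50\right) + 0\right) = \left(-111 + i\right) \left(60 + 0\right) = \left(-111 + i\right) 60 = -6660 + 60 i$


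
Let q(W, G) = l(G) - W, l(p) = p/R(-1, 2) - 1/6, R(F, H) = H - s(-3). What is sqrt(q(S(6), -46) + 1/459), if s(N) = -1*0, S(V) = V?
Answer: I*sqrt(2730846)/306 ≈ 5.4004*I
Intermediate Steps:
s(N) = 0
R(F, H) = H (R(F, H) = H - 1*0 = H + 0 = H)
l(p) = -1/6 + p/2 (l(p) = p/2 - 1/6 = -1/6 + p/2)
q(W, G) = -1/6 + G/2 - W (q(W, G) = (-1/6 + G/2) - W = -1/6 + G/2 - W)
sqrt(q(S(6), -46) + 1/459) = sqrt((-1/6 + (1/2)*(-46) - 1*6) + 1/459) = sqrt((-1/6 - 23 - 6) + 1/459) = sqrt(-175/6 + 1/459) = sqrt(-26773/918) = I*sqrt(2730846)/306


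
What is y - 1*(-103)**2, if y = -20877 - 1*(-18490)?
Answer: -12996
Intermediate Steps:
y = -2387 (y = -20877 + 18490 = -2387)
y - 1*(-103)**2 = -2387 - 1*(-103)**2 = -2387 - 1*10609 = -2387 - 10609 = -12996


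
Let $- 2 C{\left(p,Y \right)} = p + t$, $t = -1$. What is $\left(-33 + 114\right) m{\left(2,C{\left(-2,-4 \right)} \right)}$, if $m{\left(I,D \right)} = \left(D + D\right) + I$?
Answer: $405$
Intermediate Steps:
$C{\left(p,Y \right)} = \frac{1}{2} - \frac{p}{2}$ ($C{\left(p,Y \right)} = - \frac{p - 1}{2} = - \frac{-1 + p}{2} = \frac{1}{2} - \frac{p}{2}$)
$m{\left(I,D \right)} = I + 2 D$ ($m{\left(I,D \right)} = 2 D + I = I + 2 D$)
$\left(-33 + 114\right) m{\left(2,C{\left(-2,-4 \right)} \right)} = \left(-33 + 114\right) \left(2 + 2 \left(\frac{1}{2} - -1\right)\right) = 81 \left(2 + 2 \left(\frac{1}{2} + 1\right)\right) = 81 \left(2 + 2 \cdot \frac{3}{2}\right) = 81 \left(2 + 3\right) = 81 \cdot 5 = 405$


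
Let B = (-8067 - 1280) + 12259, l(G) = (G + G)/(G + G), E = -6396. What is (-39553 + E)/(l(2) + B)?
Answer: -45949/2913 ≈ -15.774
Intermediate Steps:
l(G) = 1 (l(G) = (2*G)/((2*G)) = (2*G)*(1/(2*G)) = 1)
B = 2912 (B = -9347 + 12259 = 2912)
(-39553 + E)/(l(2) + B) = (-39553 - 6396)/(1 + 2912) = -45949/2913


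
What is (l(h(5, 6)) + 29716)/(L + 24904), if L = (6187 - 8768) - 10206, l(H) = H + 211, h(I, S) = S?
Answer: 29933/12117 ≈ 2.4703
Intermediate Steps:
l(H) = 211 + H
L = -12787 (L = -2581 - 10206 = -12787)
(l(h(5, 6)) + 29716)/(L + 24904) = ((211 + 6) + 29716)/(-12787 + 24904) = (217 + 29716)/12117 = 29933*(1/12117) = 29933/12117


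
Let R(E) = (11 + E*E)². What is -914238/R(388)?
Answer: -101582/2518534225 ≈ -4.0334e-5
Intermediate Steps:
R(E) = (11 + E²)²
-914238/R(388) = -914238/(11 + 388²)² = -914238/(11 + 150544)² = -914238/(150555²) = -914238/22666808025 = -914238*1/22666808025 = -101582/2518534225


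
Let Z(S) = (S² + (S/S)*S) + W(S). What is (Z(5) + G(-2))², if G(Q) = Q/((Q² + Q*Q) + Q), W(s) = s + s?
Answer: 14161/9 ≈ 1573.4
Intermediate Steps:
W(s) = 2*s
Z(S) = S² + 3*S (Z(S) = (S² + (S/S)*S) + 2*S = (S² + 1*S) + 2*S = (S² + S) + 2*S = (S + S²) + 2*S = S² + 3*S)
G(Q) = Q/(Q + 2*Q²) (G(Q) = Q/((Q² + Q²) + Q) = Q/(2*Q² + Q) = Q/(Q + 2*Q²))
(Z(5) + G(-2))² = (5*(3 + 5) + 1/(1 + 2*(-2)))² = (5*8 + 1/(1 - 4))² = (40 + 1/(-3))² = (40 - ⅓)² = (119/3)² = 14161/9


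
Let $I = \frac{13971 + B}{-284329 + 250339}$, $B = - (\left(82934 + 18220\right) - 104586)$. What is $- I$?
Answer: $\frac{5801}{11330} \approx 0.512$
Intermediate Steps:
$B = 3432$ ($B = - (101154 - 104586) = \left(-1\right) \left(-3432\right) = 3432$)
$I = - \frac{5801}{11330}$ ($I = \frac{13971 + 3432}{-284329 + 250339} = \frac{17403}{-33990} = 17403 \left(- \frac{1}{33990}\right) = - \frac{5801}{11330} \approx -0.512$)
$- I = \left(-1\right) \left(- \frac{5801}{11330}\right) = \frac{5801}{11330}$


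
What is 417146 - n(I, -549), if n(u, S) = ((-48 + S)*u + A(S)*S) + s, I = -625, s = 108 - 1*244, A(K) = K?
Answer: -257244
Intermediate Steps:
s = -136 (s = 108 - 244 = -136)
n(u, S) = -136 + S**2 + u*(-48 + S) (n(u, S) = ((-48 + S)*u + S*S) - 136 = (u*(-48 + S) + S**2) - 136 = (S**2 + u*(-48 + S)) - 136 = -136 + S**2 + u*(-48 + S))
417146 - n(I, -549) = 417146 - (-136 + (-549)**2 - 48*(-625) - 549*(-625)) = 417146 - (-136 + 301401 + 30000 + 343125) = 417146 - 1*674390 = 417146 - 674390 = -257244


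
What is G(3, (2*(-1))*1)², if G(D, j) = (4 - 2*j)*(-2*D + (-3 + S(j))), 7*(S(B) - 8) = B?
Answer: 5184/49 ≈ 105.80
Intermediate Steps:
S(B) = 8 + B/7
G(D, j) = (4 - 2*j)*(5 - 2*D + j/7) (G(D, j) = (4 - 2*j)*(-2*D + (-3 + (8 + j/7))) = (4 - 2*j)*(-2*D + (5 + j/7)) = (4 - 2*j)*(5 - 2*D + j/7))
G(3, (2*(-1))*1)² = (20 - 8*3 - 66*2*(-1)/7 - 2*((2*(-1))*1)²/7 + 4*3*((2*(-1))*1))² = (20 - 24 - (-132)/7 - 2*(-2*1)²/7 + 4*3*(-2*1))² = (20 - 24 - 66/7*(-2) - 2/7*(-2)² + 4*3*(-2))² = (20 - 24 + 132/7 - 2/7*4 - 24)² = (20 - 24 + 132/7 - 8/7 - 24)² = (-72/7)² = 5184/49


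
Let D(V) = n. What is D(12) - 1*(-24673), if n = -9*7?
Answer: 24610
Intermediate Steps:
n = -63
D(V) = -63
D(12) - 1*(-24673) = -63 - 1*(-24673) = -63 + 24673 = 24610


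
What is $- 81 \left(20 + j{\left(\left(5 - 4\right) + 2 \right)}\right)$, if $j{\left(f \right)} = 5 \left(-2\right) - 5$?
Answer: $-405$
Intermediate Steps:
$j{\left(f \right)} = -15$ ($j{\left(f \right)} = -10 - 5 = -15$)
$- 81 \left(20 + j{\left(\left(5 - 4\right) + 2 \right)}\right) = - 81 \left(20 - 15\right) = \left(-81\right) 5 = -405$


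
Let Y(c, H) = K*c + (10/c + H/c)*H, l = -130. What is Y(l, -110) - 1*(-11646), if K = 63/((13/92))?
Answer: -603182/13 ≈ -46399.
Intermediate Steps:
K = 5796/13 (K = 63/((13*(1/92))) = 63/(13/92) = 63*(92/13) = 5796/13 ≈ 445.85)
Y(c, H) = 5796*c/13 + H*(10/c + H/c) (Y(c, H) = 5796*c/13 + (10/c + H/c)*H = 5796*c/13 + H*(10/c + H/c))
Y(l, -110) - 1*(-11646) = ((-110)² + 10*(-110) + (5796/13)*(-130)²)/(-130) - 1*(-11646) = -(12100 - 1100 + (5796/13)*16900)/130 + 11646 = -(12100 - 1100 + 7534800)/130 + 11646 = -1/130*7545800 + 11646 = -754580/13 + 11646 = -603182/13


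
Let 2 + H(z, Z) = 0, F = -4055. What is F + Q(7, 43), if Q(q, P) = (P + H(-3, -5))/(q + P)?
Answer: -202709/50 ≈ -4054.2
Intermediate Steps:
H(z, Z) = -2 (H(z, Z) = -2 + 0 = -2)
Q(q, P) = (-2 + P)/(P + q) (Q(q, P) = (P - 2)/(q + P) = (-2 + P)/(P + q))
F + Q(7, 43) = -4055 + (-2 + 43)/(43 + 7) = -4055 + 41/50 = -202709/50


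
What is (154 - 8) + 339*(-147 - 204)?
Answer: -118843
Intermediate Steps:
(154 - 8) + 339*(-147 - 204) = 146 + 339*(-351) = 146 - 118989 = -118843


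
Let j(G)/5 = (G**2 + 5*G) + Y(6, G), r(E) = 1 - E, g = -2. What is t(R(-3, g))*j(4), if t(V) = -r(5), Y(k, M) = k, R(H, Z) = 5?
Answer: 840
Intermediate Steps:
t(V) = 4 (t(V) = -(1 - 1*5) = -(1 - 5) = -1*(-4) = 4)
j(G) = 30 + 5*G**2 + 25*G (j(G) = 5*((G**2 + 5*G) + 6) = 5*(6 + G**2 + 5*G) = 30 + 5*G**2 + 25*G)
t(R(-3, g))*j(4) = 4*(30 + 5*4**2 + 25*4) = 4*(30 + 5*16 + 100) = 4*(30 + 80 + 100) = 4*210 = 840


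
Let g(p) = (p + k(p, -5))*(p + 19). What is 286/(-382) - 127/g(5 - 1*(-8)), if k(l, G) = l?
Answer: -143233/158912 ≈ -0.90134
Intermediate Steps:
g(p) = 2*p*(19 + p) (g(p) = (p + p)*(p + 19) = (2*p)*(19 + p) = 2*p*(19 + p))
286/(-382) - 127/g(5 - 1*(-8)) = 286/(-382) - 127*1/(2*(5 - 1*(-8))*(19 + (5 - 1*(-8)))) = 286*(-1/382) - 127*1/(2*(5 + 8)*(19 + (5 + 8))) = -143/191 - 127*1/(26*(19 + 13)) = -143/191 - 127/(2*13*32) = -143/191 - 127/832 = -143233/158912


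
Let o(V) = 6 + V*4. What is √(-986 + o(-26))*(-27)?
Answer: -54*I*√271 ≈ -888.95*I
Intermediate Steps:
o(V) = 6 + 4*V
√(-986 + o(-26))*(-27) = √(-986 + (6 + 4*(-26)))*(-27) = √(-986 + (6 - 104))*(-27) = √(-986 - 98)*(-27) = √(-1084)*(-27) = (2*I*√271)*(-27) = -54*I*√271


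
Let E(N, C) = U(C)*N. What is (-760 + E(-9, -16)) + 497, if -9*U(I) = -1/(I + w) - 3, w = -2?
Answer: -4787/18 ≈ -265.94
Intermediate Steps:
U(I) = ⅓ + 1/(9*(-2 + I)) (U(I) = -(-1/(I - 2) - 3)/9 = -(-1/(-2 + I) - 3)/9 = -(-3 - 1/(-2 + I))/9 = ⅓ + 1/(9*(-2 + I)))
E(N, C) = N*(-5 + 3*C)/(9*(-2 + C)) (E(N, C) = ((-5 + 3*C)/(9*(-2 + C)))*N = N*(-5 + 3*C)/(9*(-2 + C)))
(-760 + E(-9, -16)) + 497 = (-760 + (⅑)*(-9)*(-5 + 3*(-16))/(-2 - 16)) + 497 = (-760 + (⅑)*(-9)*(-5 - 48)/(-18)) + 497 = (-760 + (⅑)*(-9)*(-1/18)*(-53)) + 497 = (-760 - 53/18) + 497 = -13733/18 + 497 = -4787/18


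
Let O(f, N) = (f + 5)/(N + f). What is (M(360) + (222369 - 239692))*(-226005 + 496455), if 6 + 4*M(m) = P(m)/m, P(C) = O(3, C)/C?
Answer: -244915805098199/52272 ≈ -4.6854e+9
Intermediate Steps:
O(f, N) = (5 + f)/(N + f)
P(C) = 8/(C*(3 + C)) (P(C) = ((5 + 3)/(C + 3))/C = (8/(3 + C))/C = 8/(C*(3 + C)))
M(m) = -3/2 + 2/(m²*(3 + m)) (M(m) = -3/2 + ((8/(m*(3 + m)))/m)/4 = -3/2 + (8/(m²*(3 + m)))/4 = -3/2 + 2/(m²*(3 + m)))
(M(360) + (222369 - 239692))*(-226005 + 496455) = ((½)*(4 - 3*360²*(3 + 360))/(360²*(3 + 360)) + (222369 - 239692))*(-226005 + 496455) = ((½)*(1/129600)*(4 - 3*129600*363)/363 - 17323)*270450 = ((½)*(1/129600)*(1/363)*(4 - 141134400) - 17323)*270450 = ((½)*(1/129600)*(1/363)*(-141134396) - 17323)*270450 = (-35283599/23522400 - 17323)*270450 = -407513818799/23522400*270450 = -244915805098199/52272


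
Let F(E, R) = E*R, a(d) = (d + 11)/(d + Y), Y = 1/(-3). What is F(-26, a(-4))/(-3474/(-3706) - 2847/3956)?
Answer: 102626552/532027 ≈ 192.90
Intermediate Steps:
Y = -⅓ ≈ -0.33333
a(d) = (11 + d)/(-⅓ + d) (a(d) = (d + 11)/(d - ⅓) = (11 + d)/(-⅓ + d))
F(-26, a(-4))/(-3474/(-3706) - 2847/3956) = (-78*(11 - 4)/(-1 + 3*(-4)))/(-3474/(-3706) - 2847/3956) = (-78*7/(-1 - 12))/(-3474*(-1/3706) - 2847*1/3956) = (-78*7/(-13))/(1737/1853 - 2847/3956) = (-78*(-1)*7/13)/(1596081/7330468) = -26*(-21/13)*(7330468/1596081) = 42*(7330468/1596081) = 102626552/532027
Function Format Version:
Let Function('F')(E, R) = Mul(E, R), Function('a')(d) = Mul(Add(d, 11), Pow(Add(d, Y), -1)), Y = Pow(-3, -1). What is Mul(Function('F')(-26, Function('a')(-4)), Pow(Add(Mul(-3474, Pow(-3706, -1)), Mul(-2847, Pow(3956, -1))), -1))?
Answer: Rational(102626552, 532027) ≈ 192.90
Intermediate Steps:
Y = Rational(-1, 3) ≈ -0.33333
Function('a')(d) = Mul(Pow(Add(Rational(-1, 3), d), -1), Add(11, d)) (Function('a')(d) = Mul(Add(d, 11), Pow(Add(d, Rational(-1, 3)), -1)) = Mul(Add(11, d), Pow(Add(Rational(-1, 3), d), -1)) = Mul(Pow(Add(Rational(-1, 3), d), -1), Add(11, d)))
Mul(Function('F')(-26, Function('a')(-4)), Pow(Add(Mul(-3474, Pow(-3706, -1)), Mul(-2847, Pow(3956, -1))), -1)) = Mul(Mul(-26, Mul(3, Pow(Add(-1, Mul(3, -4)), -1), Add(11, -4))), Pow(Add(Mul(-3474, Pow(-3706, -1)), Mul(-2847, Pow(3956, -1))), -1)) = Mul(Mul(-26, Mul(3, Pow(Add(-1, -12), -1), 7)), Pow(Add(Mul(-3474, Rational(-1, 3706)), Mul(-2847, Rational(1, 3956))), -1)) = Mul(Mul(-26, Mul(3, Pow(-13, -1), 7)), Pow(Add(Rational(1737, 1853), Rational(-2847, 3956)), -1)) = Mul(Mul(-26, Mul(3, Rational(-1, 13), 7)), Pow(Rational(1596081, 7330468), -1)) = Mul(Mul(-26, Rational(-21, 13)), Rational(7330468, 1596081)) = Mul(42, Rational(7330468, 1596081)) = Rational(102626552, 532027)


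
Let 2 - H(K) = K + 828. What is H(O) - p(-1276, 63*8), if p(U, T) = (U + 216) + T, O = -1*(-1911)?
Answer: -2181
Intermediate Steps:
O = 1911
p(U, T) = 216 + T + U (p(U, T) = (216 + U) + T = 216 + T + U)
H(K) = -826 - K (H(K) = 2 - (K + 828) = 2 - (828 + K) = 2 + (-828 - K) = -826 - K)
H(O) - p(-1276, 63*8) = (-826 - 1*1911) - (216 + 63*8 - 1276) = (-826 - 1911) - (216 + 504 - 1276) = -2737 - 1*(-556) = -2737 + 556 = -2181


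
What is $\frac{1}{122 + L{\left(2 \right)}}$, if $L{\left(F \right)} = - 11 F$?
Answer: $\frac{1}{100} \approx 0.01$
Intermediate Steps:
$\frac{1}{122 + L{\left(2 \right)}} = \frac{1}{122 - 22} = \frac{1}{100}$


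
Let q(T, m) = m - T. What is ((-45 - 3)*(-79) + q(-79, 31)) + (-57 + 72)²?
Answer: 4127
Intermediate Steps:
((-45 - 3)*(-79) + q(-79, 31)) + (-57 + 72)² = ((-45 - 3)*(-79) + (31 - 1*(-79))) + (-57 + 72)² = (-48*(-79) + (31 + 79)) + 15² = (3792 + 110) + 225 = 3902 + 225 = 4127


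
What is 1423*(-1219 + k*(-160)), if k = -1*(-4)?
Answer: -2645357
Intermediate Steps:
k = 4
1423*(-1219 + k*(-160)) = 1423*(-1219 + 4*(-160)) = 1423*(-1219 - 640) = 1423*(-1859) = -2645357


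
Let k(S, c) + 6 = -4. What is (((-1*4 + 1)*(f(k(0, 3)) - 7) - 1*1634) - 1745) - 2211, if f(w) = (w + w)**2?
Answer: -6769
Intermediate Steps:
k(S, c) = -10 (k(S, c) = -6 - 4 = -10)
f(w) = 4*w**2 (f(w) = (2*w)**2 = 4*w**2)
(((-1*4 + 1)*(f(k(0, 3)) - 7) - 1*1634) - 1745) - 2211 = (((-1*4 + 1)*(4*(-10)**2 - 7) - 1*1634) - 1745) - 2211 = (((-4 + 1)*(4*100 - 7) - 1634) - 1745) - 2211 = ((-3*(400 - 7) - 1634) - 1745) - 2211 = ((-3*393 - 1634) - 1745) - 2211 = ((-1179 - 1634) - 1745) - 2211 = (-2813 - 1745) - 2211 = -4558 - 2211 = -6769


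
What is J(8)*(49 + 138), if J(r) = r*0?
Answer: 0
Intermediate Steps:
J(r) = 0
J(8)*(49 + 138) = 0*(49 + 138) = 0*187 = 0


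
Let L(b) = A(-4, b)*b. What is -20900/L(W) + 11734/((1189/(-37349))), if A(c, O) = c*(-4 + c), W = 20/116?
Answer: -3542057973/9512 ≈ -3.7238e+5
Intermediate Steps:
W = 5/29 (W = 20*(1/116) = 5/29 ≈ 0.17241)
L(b) = 32*b (L(b) = (-4*(-4 - 4))*b = (-4*(-8))*b = 32*b)
-20900/L(W) + 11734/((1189/(-37349))) = -20900/(32*(5/29)) + 11734/((1189/(-37349))) = -20900/160/29 + 11734/((1189*(-1/37349))) = -20900*29/160 + 11734/(-1189/37349) = -30305/8 + 11734*(-37349/1189) = -30305/8 - 438253166/1189 = -3542057973/9512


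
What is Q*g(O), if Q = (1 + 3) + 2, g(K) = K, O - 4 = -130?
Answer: -756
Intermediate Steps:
O = -126 (O = 4 - 130 = -126)
Q = 6 (Q = 4 + 2 = 6)
Q*g(O) = 6*(-126) = -756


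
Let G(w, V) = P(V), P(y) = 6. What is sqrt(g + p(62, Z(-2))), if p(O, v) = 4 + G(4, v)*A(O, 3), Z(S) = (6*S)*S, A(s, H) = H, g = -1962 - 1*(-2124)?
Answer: 2*sqrt(46) ≈ 13.565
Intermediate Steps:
G(w, V) = 6
g = 162 (g = -1962 + 2124 = 162)
Z(S) = 6*S**2
p(O, v) = 22 (p(O, v) = 4 + 6*3 = 4 + 18 = 22)
sqrt(g + p(62, Z(-2))) = sqrt(162 + 22) = sqrt(184) = 2*sqrt(46)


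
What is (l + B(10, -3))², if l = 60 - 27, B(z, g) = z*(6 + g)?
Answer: 3969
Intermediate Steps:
l = 33
(l + B(10, -3))² = (33 + 10*(6 - 3))² = (33 + 10*3)² = (33 + 30)² = 63² = 3969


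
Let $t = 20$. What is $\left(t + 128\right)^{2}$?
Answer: $21904$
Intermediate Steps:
$\left(t + 128\right)^{2} = \left(20 + 128\right)^{2} = 148^{2} = 21904$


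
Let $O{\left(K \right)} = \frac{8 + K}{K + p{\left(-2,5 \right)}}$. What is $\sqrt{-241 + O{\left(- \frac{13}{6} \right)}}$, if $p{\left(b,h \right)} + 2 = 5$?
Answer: $3 i \sqrt{26} \approx 15.297 i$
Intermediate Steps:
$p{\left(b,h \right)} = 3$ ($p{\left(b,h \right)} = -2 + 5 = 3$)
$O{\left(K \right)} = \frac{8 + K}{3 + K}$ ($O{\left(K \right)} = \frac{8 + K}{K + 3} = \frac{8 + K}{3 + K}$)
$\sqrt{-241 + O{\left(- \frac{13}{6} \right)}} = \sqrt{-241 + \frac{8 - \frac{13}{6}}{3 - \frac{13}{6}}} = \sqrt{-241 + \frac{1}{\frac{5}{6}} \cdot \frac{35}{6}} = \sqrt{-241 + \frac{6}{5} \cdot \frac{35}{6}} = \sqrt{-241 + 7} = \sqrt{-234} = 3 i \sqrt{26}$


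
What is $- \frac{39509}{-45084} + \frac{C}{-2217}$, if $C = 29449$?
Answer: $- \frac{413362421}{33317076} \approx -12.407$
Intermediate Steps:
$- \frac{39509}{-45084} + \frac{C}{-2217} = - \frac{39509}{-45084} + \frac{29449}{-2217} = \left(-39509\right) \left(- \frac{1}{45084}\right) + 29449 \left(- \frac{1}{2217}\right) = \frac{39509}{45084} - \frac{29449}{2217} = - \frac{413362421}{33317076}$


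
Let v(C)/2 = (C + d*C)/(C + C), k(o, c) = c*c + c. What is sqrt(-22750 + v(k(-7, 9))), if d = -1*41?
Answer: I*sqrt(22790) ≈ 150.96*I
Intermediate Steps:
k(o, c) = c + c**2 (k(o, c) = c**2 + c = c + c**2)
d = -41
v(C) = -40 (v(C) = 2*((C - 41*C)/(C + C)) = 2*((-40*C)/((2*C))) = 2*((-40*C)*(1/(2*C))) = 2*(-20) = -40)
sqrt(-22750 + v(k(-7, 9))) = sqrt(-22750 - 40) = sqrt(-22790) = I*sqrt(22790)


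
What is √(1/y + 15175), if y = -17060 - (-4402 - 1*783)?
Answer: 2*√855964839/475 ≈ 123.19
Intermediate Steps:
y = -11875 (y = -17060 - (-4402 - 783) = -17060 - 1*(-5185) = -17060 + 5185 = -11875)
√(1/y + 15175) = √(1/(-11875) + 15175) = √(-1/11875 + 15175) = √(180203124/11875) = 2*√855964839/475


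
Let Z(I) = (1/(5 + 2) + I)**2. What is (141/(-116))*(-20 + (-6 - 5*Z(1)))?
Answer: 112377/2842 ≈ 39.542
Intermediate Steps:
Z(I) = (1/7 + I)**2
(141/(-116))*(-20 + (-6 - 5*Z(1))) = (141/(-116))*(-20 + (-6 - 5*(1 + 7*1)**2/49)) = (141*(-1/116))*(-20 + (-6 - 5*(1 + 7)**2/49)) = -141*(-20 + (-6 - 5*8**2/49))/116 = -141*(-20 + (-6 - 5*64/49))/116 = -141*(-20 + (-6 - 320/49))/116 = -141*(-20 - 614/49)/116 = -141/116*(-1594/49) = 112377/2842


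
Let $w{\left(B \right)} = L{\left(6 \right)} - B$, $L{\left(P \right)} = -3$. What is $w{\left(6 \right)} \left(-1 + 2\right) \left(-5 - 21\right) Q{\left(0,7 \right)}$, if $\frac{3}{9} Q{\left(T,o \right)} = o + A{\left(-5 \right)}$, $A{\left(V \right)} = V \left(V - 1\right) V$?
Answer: $-100386$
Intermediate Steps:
$A{\left(V \right)} = V^{2} \left(-1 + V\right)$ ($A{\left(V \right)} = V \left(-1 + V\right) V = V^{2} \left(-1 + V\right)$)
$Q{\left(T,o \right)} = -450 + 3 o$ ($Q{\left(T,o \right)} = 3 \left(o + \left(-5\right)^{2} \left(-1 - 5\right)\right) = 3 \left(o + 25 \left(-6\right)\right) = 3 \left(o - 150\right) = 3 \left(-150 + o\right) = -450 + 3 o$)
$w{\left(B \right)} = -3 - B$
$w{\left(6 \right)} \left(-1 + 2\right) \left(-5 - 21\right) Q{\left(0,7 \right)} = \left(-3 - 6\right) \left(-1 + 2\right) \left(-5 - 21\right) \left(-450 + 3 \cdot 7\right) = \left(-3 - 6\right) 1 \left(-26\right) \left(-450 + 21\right) = \left(-9\right) \left(-26\right) \left(-429\right) = 234 \left(-429\right) = -100386$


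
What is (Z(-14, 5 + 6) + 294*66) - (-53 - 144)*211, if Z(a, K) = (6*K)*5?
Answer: 61301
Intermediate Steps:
Z(a, K) = 30*K
(Z(-14, 5 + 6) + 294*66) - (-53 - 144)*211 = (30*(5 + 6) + 294*66) - (-53 - 144)*211 = (30*11 + 19404) - (-197)*211 = (330 + 19404) - 1*(-41567) = 19734 + 41567 = 61301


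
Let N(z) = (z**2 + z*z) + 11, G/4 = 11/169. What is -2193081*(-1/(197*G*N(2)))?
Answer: 33693699/14972 ≈ 2250.4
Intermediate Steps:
G = 44/169 (G = 4*(11/169) = 44/169 ≈ 0.26035)
N(z) = 11 + 2*z**2 (N(z) = (z**2 + z**2) + 11 = 2*z**2 + 11 = 11 + 2*z**2)
-2193081*(-1/(197*G*N(2))) = -2193081*(-169/(8668*(11 + 2*2**2))) = -2193081*(-169/(8668*(11 + 2*4))) = -2193081*(-169/(8668*(11 + 8))) = -2193081/((19*(44/169))*(-197)) = -2193081/((836/169)*(-197)) = -2193081/(-164692/169) = -2193081*(-169/164692) = 33693699/14972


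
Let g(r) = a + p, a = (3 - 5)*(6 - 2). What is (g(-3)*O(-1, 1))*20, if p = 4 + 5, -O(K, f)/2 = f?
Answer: -40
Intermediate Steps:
O(K, f) = -2*f
p = 9
a = -8 (a = -2*4 = -8)
g(r) = 1 (g(r) = -8 + 9 = 1)
(g(-3)*O(-1, 1))*20 = (1*(-2*1))*20 = (1*(-2))*20 = -2*20 = -40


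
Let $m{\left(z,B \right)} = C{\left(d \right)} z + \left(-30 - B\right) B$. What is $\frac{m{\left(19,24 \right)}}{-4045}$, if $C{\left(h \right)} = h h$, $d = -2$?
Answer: $\frac{244}{809} \approx 0.30161$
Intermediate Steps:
$C{\left(h \right)} = h^{2}$
$m{\left(z,B \right)} = 4 z + B \left(-30 - B\right)$ ($m{\left(z,B \right)} = \left(-2\right)^{2} z + \left(-30 - B\right) B = 4 z + B \left(-30 - B\right)$)
$\frac{m{\left(19,24 \right)}}{-4045} = \frac{- 24^{2} - 720 + 4 \cdot 19}{-4045} = \left(\left(-1\right) 576 - 720 + 76\right) \left(- \frac{1}{4045}\right) = \left(-576 - 720 + 76\right) \left(- \frac{1}{4045}\right) = \left(-1220\right) \left(- \frac{1}{4045}\right) = \frac{244}{809}$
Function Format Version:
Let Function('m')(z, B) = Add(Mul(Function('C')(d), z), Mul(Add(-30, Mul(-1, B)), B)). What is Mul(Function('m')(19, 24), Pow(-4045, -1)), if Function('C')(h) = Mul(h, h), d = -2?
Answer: Rational(244, 809) ≈ 0.30161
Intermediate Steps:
Function('C')(h) = Pow(h, 2)
Function('m')(z, B) = Add(Mul(4, z), Mul(B, Add(-30, Mul(-1, B)))) (Function('m')(z, B) = Add(Mul(Pow(-2, 2), z), Mul(Add(-30, Mul(-1, B)), B)) = Add(Mul(4, z), Mul(B, Add(-30, Mul(-1, B)))))
Mul(Function('m')(19, 24), Pow(-4045, -1)) = Mul(Add(Mul(-1, Pow(24, 2)), Mul(-30, 24), Mul(4, 19)), Pow(-4045, -1)) = Mul(Add(Mul(-1, 576), -720, 76), Rational(-1, 4045)) = Mul(Add(-576, -720, 76), Rational(-1, 4045)) = Mul(-1220, Rational(-1, 4045)) = Rational(244, 809)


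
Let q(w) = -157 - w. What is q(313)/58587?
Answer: -470/58587 ≈ -0.0080223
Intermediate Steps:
q(313)/58587 = (-157 - 1*313)/58587 = (-157 - 313)*(1/58587) = -470*1/58587 = -470/58587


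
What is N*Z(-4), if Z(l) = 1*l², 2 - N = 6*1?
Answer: -64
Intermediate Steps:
N = -4 (N = 2 - 6 = -4)
Z(l) = l²
N*Z(-4) = -4*(-4)² = -4*16 = -64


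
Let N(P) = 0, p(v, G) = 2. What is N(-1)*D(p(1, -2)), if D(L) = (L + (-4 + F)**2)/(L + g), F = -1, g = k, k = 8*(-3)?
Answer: 0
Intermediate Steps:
k = -24
g = -24
D(L) = (25 + L)/(-24 + L) (D(L) = (L + (-4 - 1)**2)/(L - 24) = (L + (-5)**2)/(-24 + L) = (L + 25)/(-24 + L) = (25 + L)/(-24 + L))
N(-1)*D(p(1, -2)) = 0*((25 + 2)/(-24 + 2)) = 0*(27/(-22)) = 0*(-1/22*27) = 0*(-27/22) = 0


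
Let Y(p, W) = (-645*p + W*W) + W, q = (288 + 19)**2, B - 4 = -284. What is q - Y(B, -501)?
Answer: -336851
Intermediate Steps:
B = -280 (B = 4 - 284 = -280)
q = 94249 (q = 307**2 = 94249)
Y(p, W) = W + W**2 - 645*p (Y(p, W) = (-645*p + W**2) + W = (W**2 - 645*p) + W = W + W**2 - 645*p)
q - Y(B, -501) = 94249 - (-501 + (-501)**2 - 645*(-280)) = 94249 - (-501 + 251001 + 180600) = 94249 - 1*431100 = 94249 - 431100 = -336851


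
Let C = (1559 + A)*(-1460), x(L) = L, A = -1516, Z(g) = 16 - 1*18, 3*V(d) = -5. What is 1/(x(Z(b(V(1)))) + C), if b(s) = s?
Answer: -1/62782 ≈ -1.5928e-5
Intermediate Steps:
V(d) = -5/3 (V(d) = (⅓)*(-5) = -5/3)
Z(g) = -2 (Z(g) = 16 - 18 = -2)
C = -62780 (C = (1559 - 1516)*(-1460) = 43*(-1460) = -62780)
1/(x(Z(b(V(1)))) + C) = 1/(-2 - 62780) = 1/(-62782) = -1/62782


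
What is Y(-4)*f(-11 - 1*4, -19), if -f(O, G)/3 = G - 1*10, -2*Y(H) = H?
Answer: 174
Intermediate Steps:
Y(H) = -H/2
f(O, G) = 30 - 3*G (f(O, G) = -3*(G - 1*10) = -3*(G - 10) = -3*(-10 + G) = 30 - 3*G)
Y(-4)*f(-11 - 1*4, -19) = (-1/2*(-4))*(30 - 3*(-19)) = 2*(30 + 57) = 2*87 = 174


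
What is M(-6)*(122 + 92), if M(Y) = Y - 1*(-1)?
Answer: -1070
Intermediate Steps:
M(Y) = 1 + Y (M(Y) = Y + 1 = 1 + Y)
M(-6)*(122 + 92) = (1 - 6)*(122 + 92) = -5*214 = -1070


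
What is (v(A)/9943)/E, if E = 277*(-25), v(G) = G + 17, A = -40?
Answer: 23/68855275 ≈ 3.3403e-7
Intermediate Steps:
v(G) = 17 + G
E = -6925
(v(A)/9943)/E = ((17 - 40)/9943)/(-6925) = -23*1/9943*(-1/6925) = -23/9943*(-1/6925) = 23/68855275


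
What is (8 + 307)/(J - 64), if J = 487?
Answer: 35/47 ≈ 0.74468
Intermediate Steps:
(8 + 307)/(J - 64) = (8 + 307)/(487 - 64) = 315/423 = 315*(1/423) = 35/47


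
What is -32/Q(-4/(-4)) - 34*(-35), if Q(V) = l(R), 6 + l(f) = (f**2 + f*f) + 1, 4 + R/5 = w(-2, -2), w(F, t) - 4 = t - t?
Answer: 5982/5 ≈ 1196.4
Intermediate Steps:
w(F, t) = 4 (w(F, t) = 4 + (t - t) = 4 + 0 = 4)
R = 0 (R = -20 + 5*4 = -20 + 20 = 0)
l(f) = -5 + 2*f**2 (l(f) = -6 + ((f**2 + f*f) + 1) = -6 + ((f**2 + f**2) + 1) = -6 + (2*f**2 + 1) = -6 + (1 + 2*f**2) = -5 + 2*f**2)
Q(V) = -5 (Q(V) = -5 + 2*0**2 = -5 + 2*0 = -5 + 0 = -5)
-32/Q(-4/(-4)) - 34*(-35) = -32/(-5) - 34*(-35) = -32*(-1/5) + 1190 = 32/5 + 1190 = 5982/5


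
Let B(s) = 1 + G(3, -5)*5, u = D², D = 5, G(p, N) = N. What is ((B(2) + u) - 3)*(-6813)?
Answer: 13626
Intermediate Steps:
u = 25 (u = 5² = 25)
B(s) = -24 (B(s) = 1 - 5*5 = 1 - 25 = -24)
((B(2) + u) - 3)*(-6813) = ((-24 + 25) - 3)*(-6813) = (1 - 3)*(-6813) = -2*(-6813) = 13626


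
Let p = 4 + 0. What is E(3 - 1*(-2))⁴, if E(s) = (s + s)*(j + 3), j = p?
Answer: 24010000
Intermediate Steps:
p = 4
j = 4
E(s) = 14*s (E(s) = (s + s)*(4 + 3) = (2*s)*7 = 14*s)
E(3 - 1*(-2))⁴ = (14*(3 - 1*(-2)))⁴ = (14*(3 + 2))⁴ = (14*5)⁴ = 70⁴ = 24010000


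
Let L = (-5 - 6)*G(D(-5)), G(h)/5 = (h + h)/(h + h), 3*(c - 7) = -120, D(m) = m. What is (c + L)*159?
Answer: -13992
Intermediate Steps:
c = -33 (c = 7 + (⅓)*(-120) = 7 - 40 = -33)
G(h) = 5 (G(h) = 5*((h + h)/(h + h)) = 5*((2*h)/((2*h))) = 5*((2*h)*(1/(2*h))) = 5*1 = 5)
L = -55 (L = (-5 - 6)*5 = -11*5 = -55)
(c + L)*159 = (-33 - 55)*159 = -88*159 = -13992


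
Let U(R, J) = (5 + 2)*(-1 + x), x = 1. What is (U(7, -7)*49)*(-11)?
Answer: 0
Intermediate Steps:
U(R, J) = 0 (U(R, J) = (5 + 2)*(-1 + 1) = 7*0 = 0)
(U(7, -7)*49)*(-11) = (0*49)*(-11) = 0*(-11) = 0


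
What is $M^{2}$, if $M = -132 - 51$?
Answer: $33489$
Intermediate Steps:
$M = -183$
$M^{2} = \left(-183\right)^{2} = 33489$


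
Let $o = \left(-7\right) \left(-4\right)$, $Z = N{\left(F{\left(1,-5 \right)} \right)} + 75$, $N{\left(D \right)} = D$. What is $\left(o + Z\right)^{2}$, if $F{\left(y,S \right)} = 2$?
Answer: $11025$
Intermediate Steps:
$Z = 77$ ($Z = 2 + 75 = 77$)
$o = 28$
$\left(o + Z\right)^{2} = \left(28 + 77\right)^{2} = 105^{2} = 11025$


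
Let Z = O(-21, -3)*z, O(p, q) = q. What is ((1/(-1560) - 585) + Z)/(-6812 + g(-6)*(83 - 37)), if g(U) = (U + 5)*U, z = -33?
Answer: 758161/10196160 ≈ 0.074358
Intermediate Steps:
g(U) = U*(5 + U) (g(U) = (5 + U)*U = U*(5 + U))
Z = 99 (Z = -3*(-33) = 99)
((1/(-1560) - 585) + Z)/(-6812 + g(-6)*(83 - 37)) = ((1/(-1560) - 585) + 99)/(-6812 + (-6*(5 - 6))*(83 - 37)) = ((-1/1560 - 585) + 99)/(-6812 - 6*(-1)*46) = (-912601/1560 + 99)/(-6812 + 6*46) = -758161/(1560*(-6812 + 276)) = -758161/1560/(-6536) = -758161/1560*(-1/6536) = 758161/10196160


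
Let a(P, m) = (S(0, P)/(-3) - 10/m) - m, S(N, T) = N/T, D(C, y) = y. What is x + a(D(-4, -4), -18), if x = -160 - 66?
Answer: -1867/9 ≈ -207.44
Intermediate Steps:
a(P, m) = -m - 10/m (a(P, m) = ((0/P)/(-3) - 10/m) - m = (0*(-⅓) - 10/m) - m = (0 - 10/m) - m = -10/m - m = -m - 10/m)
x = -226
x + a(D(-4, -4), -18) = -226 + (-1*(-18) - 10/(-18)) = -226 + (18 - 10*(-1/18)) = -226 + (18 + 5/9) = -226 + 167/9 = -1867/9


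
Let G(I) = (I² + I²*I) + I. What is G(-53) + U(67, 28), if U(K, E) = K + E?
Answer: -146026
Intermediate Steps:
U(K, E) = E + K
G(I) = I + I² + I³ (G(I) = (I² + I³) + I = I + I² + I³)
G(-53) + U(67, 28) = -53*(1 - 53 + (-53)²) + (28 + 67) = -53*(1 - 53 + 2809) + 95 = -53*2757 + 95 = -146121 + 95 = -146026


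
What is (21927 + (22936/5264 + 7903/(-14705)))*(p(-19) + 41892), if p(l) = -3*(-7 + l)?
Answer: 18949026289041/20587 ≈ 9.2044e+8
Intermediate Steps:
p(l) = 21 - 3*l
(21927 + (22936/5264 + 7903/(-14705)))*(p(-19) + 41892) = (21927 + (22936/5264 + 7903/(-14705)))*((21 - 3*(-19)) + 41892) = (21927 + (22936*(1/5264) + 7903*(-1/14705)))*((21 + 57) + 41892) = (21927 + (61/14 - 7903/14705))*(78 + 41892) = (21927 + 786363/205870)*41970 = (4514897853/205870)*41970 = 18949026289041/20587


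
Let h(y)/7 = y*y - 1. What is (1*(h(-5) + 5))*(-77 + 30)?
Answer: -8131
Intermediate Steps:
h(y) = -7 + 7*y² (h(y) = 7*(y*y - 1) = 7*(y² - 1) = 7*(-1 + y²) = -7 + 7*y²)
(1*(h(-5) + 5))*(-77 + 30) = (1*((-7 + 7*(-5)²) + 5))*(-77 + 30) = (1*((-7 + 7*25) + 5))*(-47) = (1*((-7 + 175) + 5))*(-47) = (1*(168 + 5))*(-47) = (1*173)*(-47) = 173*(-47) = -8131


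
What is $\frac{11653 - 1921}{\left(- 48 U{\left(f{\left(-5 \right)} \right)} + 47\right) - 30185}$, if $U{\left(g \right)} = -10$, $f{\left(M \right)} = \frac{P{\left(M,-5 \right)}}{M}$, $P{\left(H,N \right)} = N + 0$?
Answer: $- \frac{1622}{4943} \approx -0.32814$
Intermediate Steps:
$P{\left(H,N \right)} = N$
$f{\left(M \right)} = - \frac{5}{M}$
$\frac{11653 - 1921}{\left(- 48 U{\left(f{\left(-5 \right)} \right)} + 47\right) - 30185} = \frac{11653 - 1921}{\left(\left(-48\right) \left(-10\right) + 47\right) - 30185} = \frac{9732}{\left(480 + 47\right) - 30185} = \frac{9732}{527 - 30185} = \frac{9732}{-29658} = 9732 \left(- \frac{1}{29658}\right) = - \frac{1622}{4943}$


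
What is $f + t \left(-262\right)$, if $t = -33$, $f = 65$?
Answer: $8711$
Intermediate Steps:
$f + t \left(-262\right) = 65 - -8646 = 65 + 8646 = 8711$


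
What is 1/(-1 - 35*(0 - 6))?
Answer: 1/209 ≈ 0.0047847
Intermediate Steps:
1/(-1 - 35*(0 - 6)) = 1/(-1 - 35*(-6)) = 1/(-1 + 210) = 1/209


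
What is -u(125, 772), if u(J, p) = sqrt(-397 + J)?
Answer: -4*I*sqrt(17) ≈ -16.492*I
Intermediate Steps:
-u(125, 772) = -sqrt(-397 + 125) = -sqrt(-272) = -4*I*sqrt(17)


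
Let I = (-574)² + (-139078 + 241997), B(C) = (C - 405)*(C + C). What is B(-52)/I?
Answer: 47528/432395 ≈ 0.10992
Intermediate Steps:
B(C) = 2*C*(-405 + C) (B(C) = (-405 + C)*(2*C) = 2*C*(-405 + C))
I = 432395 (I = 329476 + 102919 = 432395)
B(-52)/I = (2*(-52)*(-405 - 52))/432395 = (2*(-52)*(-457))*(1/432395) = 47528*(1/432395) = 47528/432395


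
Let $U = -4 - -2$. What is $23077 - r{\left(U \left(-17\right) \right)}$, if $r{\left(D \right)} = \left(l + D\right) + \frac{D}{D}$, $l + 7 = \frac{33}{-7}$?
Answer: $\frac{161376}{7} \approx 23054.0$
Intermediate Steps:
$U = -2$ ($U = -4 + 2 = -2$)
$l = - \frac{82}{7}$ ($l = -7 + \frac{33}{-7} = -7 + 33 \left(- \frac{1}{7}\right) = -7 - \frac{33}{7} = - \frac{82}{7} \approx -11.714$)
$r{\left(D \right)} = - \frac{75}{7} + D$ ($r{\left(D \right)} = \left(- \frac{82}{7} + D\right) + \frac{D}{D} = \left(- \frac{82}{7} + D\right) + 1 = - \frac{75}{7} + D$)
$23077 - r{\left(U \left(-17\right) \right)} = 23077 - \left(- \frac{75}{7} - -34\right) = 23077 - \left(- \frac{75}{7} + 34\right) = 23077 - \frac{163}{7} = \frac{161376}{7}$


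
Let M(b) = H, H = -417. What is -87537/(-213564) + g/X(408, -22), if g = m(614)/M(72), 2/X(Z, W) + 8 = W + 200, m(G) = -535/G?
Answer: 5354103551/9113416572 ≈ 0.58750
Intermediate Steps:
M(b) = -417
X(Z, W) = 2/(192 + W) (X(Z, W) = 2/(-8 + (W + 200)) = 2/(-8 + (200 + W)) = 2/(192 + W))
g = 535/256038 (g = -535/614/(-417) = -535*1/614*(-1/417) = -535/614*(-1/417) = 535/256038 ≈ 0.0020895)
-87537/(-213564) + g/X(408, -22) = -87537/(-213564) + 535/(256038*((2/(192 - 22)))) = -87537*(-1/213564) + 535/(256038*((2/170))) = 29179/71188 + 535/(256038*((2*(1/170)))) = 29179/71188 + 535/(256038*(1/85)) = 29179/71188 + (535/256038)*85 = 29179/71188 + 45475/256038 = 5354103551/9113416572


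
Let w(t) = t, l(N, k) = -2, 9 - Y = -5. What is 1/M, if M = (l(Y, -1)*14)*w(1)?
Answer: -1/28 ≈ -0.035714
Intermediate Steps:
Y = 14 (Y = 9 - 1*(-5) = 9 + 5 = 14)
M = -28 (M = -2*14*1 = -28*1 = -28)
1/M = 1/(-28) = -1/28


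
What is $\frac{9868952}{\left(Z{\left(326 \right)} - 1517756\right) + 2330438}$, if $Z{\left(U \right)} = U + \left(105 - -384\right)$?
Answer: $\frac{9868952}{813497} \approx 12.132$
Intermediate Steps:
$Z{\left(U \right)} = 489 + U$ ($Z{\left(U \right)} = U + \left(105 + 384\right) = U + 489 = 489 + U$)
$\frac{9868952}{\left(Z{\left(326 \right)} - 1517756\right) + 2330438} = \frac{9868952}{\left(\left(489 + 326\right) - 1517756\right) + 2330438} = \frac{9868952}{\left(815 - 1517756\right) + 2330438} = \frac{9868952}{-1516941 + 2330438} = \frac{9868952}{813497}$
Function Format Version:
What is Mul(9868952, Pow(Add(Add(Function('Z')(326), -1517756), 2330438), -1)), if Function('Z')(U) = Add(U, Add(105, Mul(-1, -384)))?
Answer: Rational(9868952, 813497) ≈ 12.132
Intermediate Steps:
Function('Z')(U) = Add(489, U) (Function('Z')(U) = Add(U, Add(105, 384)) = Add(U, 489) = Add(489, U))
Mul(9868952, Pow(Add(Add(Function('Z')(326), -1517756), 2330438), -1)) = Mul(9868952, Pow(Add(Add(Add(489, 326), -1517756), 2330438), -1)) = Mul(9868952, Pow(Add(Add(815, -1517756), 2330438), -1)) = Mul(9868952, Pow(Add(-1516941, 2330438), -1)) = Mul(9868952, Pow(813497, -1)) = Mul(9868952, Rational(1, 813497)) = Rational(9868952, 813497)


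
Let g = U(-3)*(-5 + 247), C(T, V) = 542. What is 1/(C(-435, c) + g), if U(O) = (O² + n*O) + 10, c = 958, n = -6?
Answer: 1/9496 ≈ 0.00010531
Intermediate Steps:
U(O) = 10 + O² - 6*O (U(O) = (O² - 6*O) + 10 = 10 + O² - 6*O)
g = 8954 (g = (10 + (-3)² - 6*(-3))*(-5 + 247) = (10 + 9 + 18)*242 = 37*242 = 8954)
1/(C(-435, c) + g) = 1/(542 + 8954) = 1/9496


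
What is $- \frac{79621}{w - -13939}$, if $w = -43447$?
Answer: $\frac{79621}{29508} \approx 2.6983$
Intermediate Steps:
$- \frac{79621}{w - -13939} = - \frac{79621}{-43447 - -13939} = - \frac{79621}{-43447 + 13939} = - \frac{79621}{-29508} = \left(-79621\right) \left(- \frac{1}{29508}\right) = \frac{79621}{29508}$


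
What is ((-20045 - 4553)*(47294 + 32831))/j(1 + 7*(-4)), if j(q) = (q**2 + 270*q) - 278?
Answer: 281559250/977 ≈ 2.8819e+5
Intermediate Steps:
j(q) = -278 + q**2 + 270*q
((-20045 - 4553)*(47294 + 32831))/j(1 + 7*(-4)) = ((-20045 - 4553)*(47294 + 32831))/(-278 + (1 + 7*(-4))**2 + 270*(1 + 7*(-4))) = (-24598*80125)/(-278 + (1 - 28)**2 + 270*(1 - 28)) = -1970914750/(-278 + (-27)**2 + 270*(-27)) = -1970914750/(-278 + 729 - 7290) = -1970914750/(-6839) = -1970914750*(-1/6839) = 281559250/977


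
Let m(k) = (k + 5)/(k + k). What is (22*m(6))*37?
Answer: 4477/6 ≈ 746.17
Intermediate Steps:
m(k) = (5 + k)/(2*k) (m(k) = (5 + k)/((2*k)) = (5 + k)*(1/(2*k)) = (5 + k)/(2*k))
(22*m(6))*37 = (22*((1/2)*(5 + 6)/6))*37 = (22*((1/2)*(1/6)*11))*37 = (22*(11/12))*37 = (121/6)*37 = 4477/6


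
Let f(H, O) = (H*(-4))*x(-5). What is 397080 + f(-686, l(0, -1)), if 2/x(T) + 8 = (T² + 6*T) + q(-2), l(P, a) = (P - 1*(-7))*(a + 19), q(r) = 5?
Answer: 396394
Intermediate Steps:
l(P, a) = (7 + P)*(19 + a) (l(P, a) = (P + 7)*(19 + a) = (7 + P)*(19 + a))
x(T) = 2/(-3 + T² + 6*T) (x(T) = 2/(-8 + ((T² + 6*T) + 5)) = 2/(-8 + (5 + T² + 6*T)) = 2/(-3 + T² + 6*T))
f(H, O) = H (f(H, O) = (H*(-4))*(2/(-3 + (-5)² + 6*(-5))) = (-4*H)*(2/(-3 + 25 - 30)) = (-4*H)*(2/(-8)) = (-4*H)*(2*(-⅛)) = -4*H*(-¼) = H)
397080 + f(-686, l(0, -1)) = 397080 - 686 = 396394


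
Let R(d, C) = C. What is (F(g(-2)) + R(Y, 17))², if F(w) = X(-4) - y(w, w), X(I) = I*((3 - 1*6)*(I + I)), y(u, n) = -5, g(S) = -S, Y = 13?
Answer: 5476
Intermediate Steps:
X(I) = -6*I² (X(I) = I*((3 - 6)*(2*I)) = I*(-6*I) = -6*I²)
F(w) = -91 (F(w) = -6*(-4)² - 1*(-5) = -6*16 + 5 = -96 + 5 = -91)
(F(g(-2)) + R(Y, 17))² = (-91 + 17)² = (-74)² = 5476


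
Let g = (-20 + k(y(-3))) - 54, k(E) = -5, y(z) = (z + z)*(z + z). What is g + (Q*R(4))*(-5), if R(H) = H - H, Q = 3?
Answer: -79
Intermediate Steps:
y(z) = 4*z² (y(z) = (2*z)*(2*z) = 4*z²)
R(H) = 0
g = -79 (g = (-20 - 5) - 54 = -25 - 54 = -79)
g + (Q*R(4))*(-5) = -79 + (3*0)*(-5) = -79 + 0*(-5) = -79 + 0 = -79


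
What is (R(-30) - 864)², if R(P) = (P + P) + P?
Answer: 910116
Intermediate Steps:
R(P) = 3*P (R(P) = 2*P + P = 3*P)
(R(-30) - 864)² = (3*(-30) - 864)² = (-90 - 864)² = (-954)² = 910116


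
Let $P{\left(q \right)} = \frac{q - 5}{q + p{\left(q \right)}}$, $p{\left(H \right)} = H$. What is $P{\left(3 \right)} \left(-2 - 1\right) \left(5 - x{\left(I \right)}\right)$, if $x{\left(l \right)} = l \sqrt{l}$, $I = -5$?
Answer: $5 + 5 i \sqrt{5} \approx 5.0 + 11.18 i$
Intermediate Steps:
$x{\left(l \right)} = l^{\frac{3}{2}}$
$P{\left(q \right)} = \frac{-5 + q}{2 q}$ ($P{\left(q \right)} = \frac{q - 5}{q + q} = \frac{-5 + q}{2 q}$)
$P{\left(3 \right)} \left(-2 - 1\right) \left(5 - x{\left(I \right)}\right) = \frac{-5 + 3}{2 \cdot 3} \left(-2 - 1\right) \left(5 - \left(-5\right)^{\frac{3}{2}}\right) = \frac{1}{2} \cdot \frac{1}{3} \left(-2\right) \left(-3\right) \left(5 - - 5 i \sqrt{5}\right) = \left(- \frac{1}{3}\right) \left(-3\right) \left(5 + 5 i \sqrt{5}\right) = 1 \left(5 + 5 i \sqrt{5}\right) = 5 + 5 i \sqrt{5}$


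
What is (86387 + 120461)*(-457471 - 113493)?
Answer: -118102761472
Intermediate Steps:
(86387 + 120461)*(-457471 - 113493) = 206848*(-570964) = -118102761472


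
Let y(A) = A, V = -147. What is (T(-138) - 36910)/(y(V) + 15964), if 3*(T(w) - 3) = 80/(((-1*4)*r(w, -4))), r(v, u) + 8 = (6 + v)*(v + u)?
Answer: -518617169/222260484 ≈ -2.3334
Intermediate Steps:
r(v, u) = -8 + (6 + v)*(u + v) (r(v, u) = -8 + (6 + v)*(v + u) = -8 + (6 + v)*(u + v))
T(w) = 3 + 80/(3*(128 - 8*w - 4*w**2)) (T(w) = 3 + (80/(((-1*4)*(-8 + w**2 + 6*(-4) + 6*w - 4*w))))/3 = 3 + (80/((-4*(-8 + w**2 - 24 + 6*w - 4*w))))/3 = 3 + (80/((-4*(-32 + w**2 + 2*w))))/3 = 3 + (80/(128 - 8*w - 4*w**2))/3 = 3 + 80/(3*(128 - 8*w - 4*w**2)))
(T(-138) - 36910)/(y(V) + 15964) = ((-308 + 9*(-138)**2 + 18*(-138))/(3*(-32 + (-138)**2 + 2*(-138))) - 36910)/(-147 + 15964) = ((-308 + 9*19044 - 2484)/(3*(-32 + 19044 - 276)) - 36910)/15817 = ((1/3)*(-308 + 171396 - 2484)/18736 - 36910)*(1/15817) = ((1/3)*(1/18736)*168604 - 36910)*(1/15817) = (42151/14052 - 36910)*(1/15817) = -518617169/14052*1/15817 = -518617169/222260484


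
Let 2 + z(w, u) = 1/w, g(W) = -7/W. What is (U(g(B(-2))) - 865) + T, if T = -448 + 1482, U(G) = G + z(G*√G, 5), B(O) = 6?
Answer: 995/6 + 6*I*√42/49 ≈ 165.83 + 0.79356*I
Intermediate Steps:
z(w, u) = -2 + 1/w
U(G) = -2 + G + G^(-3/2) (U(G) = G + (-2 + 1/(G*√G)) = G + (-2 + 1/(G^(3/2))) = G + (-2 + G^(-3/2)) = -2 + G + G^(-3/2))
T = 1034
(U(g(B(-2))) - 865) + T = ((-2 - 7/6 + (-7/6)^(-3/2)) - 865) + 1034 = ((-2 - 7/6 + 6*I*√42/49) - 865) + 1034 = ((-19/6 + 6*I*√42/49) - 865) + 1034 = (-5209/6 + 6*I*√42/49) + 1034 = 995/6 + 6*I*√42/49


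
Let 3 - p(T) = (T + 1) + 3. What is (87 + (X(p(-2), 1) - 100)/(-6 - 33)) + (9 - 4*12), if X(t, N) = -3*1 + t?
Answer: 658/13 ≈ 50.615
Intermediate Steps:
p(T) = -1 - T (p(T) = 3 - ((T + 1) + 3) = 3 - ((1 + T) + 3) = 3 - (4 + T) = 3 + (-4 - T) = -1 - T)
X(t, N) = -3 + t
(87 + (X(p(-2), 1) - 100)/(-6 - 33)) + (9 - 4*12) = (87 + ((-3 + (-1 - 1*(-2))) - 100)/(-6 - 33)) + (9 - 4*12) = (87 + ((-3 + (-1 + 2)) - 100)/(-39)) + (9 - 48) = (87 + ((-3 + 1) - 100)*(-1/39)) - 39 = (87 + (-2 - 100)*(-1/39)) - 39 = (87 - 102*(-1/39)) - 39 = (87 + 34/13) - 39 = 1165/13 - 39 = 658/13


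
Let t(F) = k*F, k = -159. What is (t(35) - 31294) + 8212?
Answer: -28647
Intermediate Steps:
t(F) = -159*F
(t(35) - 31294) + 8212 = (-159*35 - 31294) + 8212 = (-5565 - 31294) + 8212 = -36859 + 8212 = -28647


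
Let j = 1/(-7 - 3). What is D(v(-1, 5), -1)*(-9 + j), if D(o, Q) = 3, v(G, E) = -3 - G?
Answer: -273/10 ≈ -27.300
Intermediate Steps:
j = -⅒ (j = 1/(-10) = -⅒ ≈ -0.10000)
D(v(-1, 5), -1)*(-9 + j) = 3*(-9 - ⅒) = 3*(-91/10) = -273/10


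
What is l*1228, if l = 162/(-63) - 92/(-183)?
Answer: -3254200/1281 ≈ -2540.4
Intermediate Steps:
l = -2650/1281 (l = 162*(-1/63) - 92*(-1/183) = -18/7 + 92/183 = -2650/1281 ≈ -2.0687)
l*1228 = -2650/1281*1228 = -3254200/1281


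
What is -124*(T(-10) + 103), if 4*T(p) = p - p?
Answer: -12772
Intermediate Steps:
T(p) = 0 (T(p) = (p - p)/4 = (¼)*0 = 0)
-124*(T(-10) + 103) = -124*(0 + 103) = -124*103 = -12772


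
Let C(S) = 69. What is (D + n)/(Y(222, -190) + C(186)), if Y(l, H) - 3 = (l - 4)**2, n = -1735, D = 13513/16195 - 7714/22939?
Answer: -1587099583/43551172930 ≈ -0.036442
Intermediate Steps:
D = 911559/1830035 (D = 13513*(1/16195) - 7714*1/22939 = 13513/16195 - 38/113 = 911559/1830035 ≈ 0.49811)
Y(l, H) = 3 + (-4 + l)**2 (Y(l, H) = 3 + (l - 4)**2 = 3 + (-4 + l)**2)
(D + n)/(Y(222, -190) + C(186)) = (911559/1830035 - 1735)/((3 + (-4 + 222)**2) + 69) = -3174199166/(1830035*((3 + 218**2) + 69)) = -3174199166/(1830035*((3 + 47524) + 69)) = -3174199166/(1830035*(47527 + 69)) = -3174199166/1830035/47596 = -3174199166/1830035*1/47596 = -1587099583/43551172930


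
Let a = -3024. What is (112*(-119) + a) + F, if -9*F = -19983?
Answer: -42395/3 ≈ -14132.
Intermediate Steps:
F = 6661/3 (F = -1/9*(-19983) = 6661/3 ≈ 2220.3)
(112*(-119) + a) + F = (112*(-119) - 3024) + 6661/3 = (-13328 - 3024) + 6661/3 = -16352 + 6661/3 = -42395/3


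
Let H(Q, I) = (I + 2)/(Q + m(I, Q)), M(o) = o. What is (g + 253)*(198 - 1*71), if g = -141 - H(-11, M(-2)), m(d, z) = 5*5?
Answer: 14224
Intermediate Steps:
m(d, z) = 25
H(Q, I) = (2 + I)/(25 + Q) (H(Q, I) = (I + 2)/(Q + 25) = (2 + I)/(25 + Q))
g = -141 (g = -141 - (2 - 2)/(25 - 11) = -141 - 0/14 = -141 - 1*0 = -141 + 0 = -141)
(g + 253)*(198 - 1*71) = (-141 + 253)*(198 - 1*71) = 112*(198 - 71) = 112*127 = 14224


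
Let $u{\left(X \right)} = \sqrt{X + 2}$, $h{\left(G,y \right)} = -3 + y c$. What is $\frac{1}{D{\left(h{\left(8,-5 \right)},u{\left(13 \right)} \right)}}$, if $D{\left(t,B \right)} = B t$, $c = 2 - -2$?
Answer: $- \frac{\sqrt{15}}{345} \approx -0.011226$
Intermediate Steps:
$c = 4$ ($c = 2 + 2 = 4$)
$h{\left(G,y \right)} = -3 + 4 y$ ($h{\left(G,y \right)} = -3 + y 4 = -3 + 4 y$)
$u{\left(X \right)} = \sqrt{2 + X}$
$\frac{1}{D{\left(h{\left(8,-5 \right)},u{\left(13 \right)} \right)}} = \frac{1}{\sqrt{2 + 13} \left(-3 + 4 \left(-5\right)\right)} = \frac{1}{\sqrt{15} \left(-3 - 20\right)} = \frac{1}{\sqrt{15} \left(-23\right)} = \frac{1}{\left(-23\right) \sqrt{15}} = - \frac{\sqrt{15}}{345}$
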